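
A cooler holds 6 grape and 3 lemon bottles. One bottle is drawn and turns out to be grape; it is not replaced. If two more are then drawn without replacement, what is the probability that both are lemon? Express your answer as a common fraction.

After the first draw, 3 of the remaining 8 bottles are lemon.
P = 3/8 × 2/7 = 6/56 = 3/28.

3/28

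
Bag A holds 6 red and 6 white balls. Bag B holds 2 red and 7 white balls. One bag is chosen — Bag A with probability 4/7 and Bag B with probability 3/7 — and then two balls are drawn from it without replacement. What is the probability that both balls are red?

131/924

From Bag A: P(both red) = (6/12)(5/11) = 5/22.
From Bag B: P(both red) = (2/9)(1/8) = 1/36.
Total probability = (4/7)(5/22) + (3/7)(1/36) = 131/924.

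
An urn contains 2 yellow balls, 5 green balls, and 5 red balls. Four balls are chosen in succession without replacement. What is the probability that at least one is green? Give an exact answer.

92/99

P(no green) = 7/12 × 6/11 × 5/10 × 4/9 = 840/11880 = 7/99.
P(at least one) = 1 − 7/99 = 92/99.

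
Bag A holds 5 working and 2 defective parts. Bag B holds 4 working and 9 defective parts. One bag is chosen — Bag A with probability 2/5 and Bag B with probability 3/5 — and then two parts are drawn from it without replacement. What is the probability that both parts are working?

From Bag A: P(both working) = (5/7)(4/6) = 10/21.
From Bag B: P(both working) = (4/13)(3/12) = 1/13.
Total probability = (2/5)(10/21) + (3/5)(1/13) = 323/1365.

323/1365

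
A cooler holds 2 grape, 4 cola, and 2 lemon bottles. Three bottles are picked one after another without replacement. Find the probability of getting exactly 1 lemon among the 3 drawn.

15/28

One ordering (lemon drawn first) has probability 2/8 × 6/7 × 5/6 = 60/336 = 5/28.
There are C(3,1) = 3 such orderings, each equally likely, so P = 3 × 5/28 = 15/28.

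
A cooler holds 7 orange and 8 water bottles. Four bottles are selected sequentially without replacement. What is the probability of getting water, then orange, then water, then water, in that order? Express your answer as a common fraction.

Chain rule:
P = 8/15 × 7/14 × 7/13 × 6/12 = 2352/32760 = 14/195.

14/195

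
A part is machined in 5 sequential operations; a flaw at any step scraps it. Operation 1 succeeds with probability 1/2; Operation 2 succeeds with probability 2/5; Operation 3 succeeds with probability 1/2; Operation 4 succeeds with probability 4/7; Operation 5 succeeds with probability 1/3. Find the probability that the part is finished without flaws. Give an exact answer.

Each stage is reached only if all earlier stages succeed, so
P = 1/2 × 2/5 × 1/2 × 4/7 × 1/3 = 8/420 = 2/105.

2/105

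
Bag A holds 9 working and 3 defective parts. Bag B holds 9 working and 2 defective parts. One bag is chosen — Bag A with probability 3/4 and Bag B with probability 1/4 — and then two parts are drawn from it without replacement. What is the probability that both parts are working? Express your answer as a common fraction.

From Bag A: P(both working) = (9/12)(8/11) = 6/11.
From Bag B: P(both working) = (9/11)(8/10) = 36/55.
Total probability = (3/4)(6/11) + (1/4)(36/55) = 63/110.

63/110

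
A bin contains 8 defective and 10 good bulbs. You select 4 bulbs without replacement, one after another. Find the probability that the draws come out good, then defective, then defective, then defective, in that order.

7/153

Chain rule:
P = 10/18 × 8/17 × 7/16 × 6/15 = 3360/73440 = 7/153.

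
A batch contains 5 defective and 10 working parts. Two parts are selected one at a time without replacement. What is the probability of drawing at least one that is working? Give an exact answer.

19/21

P(no working) = 5/15 × 4/14 = 20/210 = 2/21.
P(at least one) = 1 − 2/21 = 19/21.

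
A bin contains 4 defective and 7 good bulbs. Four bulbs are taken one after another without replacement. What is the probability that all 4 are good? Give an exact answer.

P(all good) = 7/11 × 6/10 × 5/9 × 4/8 = 840/7920 = 7/66.

7/66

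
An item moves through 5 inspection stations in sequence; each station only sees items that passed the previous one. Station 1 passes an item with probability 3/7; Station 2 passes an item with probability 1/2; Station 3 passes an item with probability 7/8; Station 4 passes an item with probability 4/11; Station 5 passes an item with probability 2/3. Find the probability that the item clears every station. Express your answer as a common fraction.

Multiplying along the chain,
P = 3/7 × 1/2 × 7/8 × 4/11 × 2/3 = 168/3696 = 1/22.

1/22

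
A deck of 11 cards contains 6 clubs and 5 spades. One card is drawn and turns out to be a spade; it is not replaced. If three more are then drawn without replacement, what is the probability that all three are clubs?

1/6

After the first draw, 6 of the remaining 10 cards are clubs.
P = 6/10 × 5/9 × 4/8 = 120/720 = 1/6.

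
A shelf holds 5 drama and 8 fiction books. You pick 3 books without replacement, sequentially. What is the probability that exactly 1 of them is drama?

One ordering (drama drawn first) has probability 5/13 × 8/12 × 7/11 = 280/1716 = 70/429.
There are C(3,1) = 3 such orderings, each equally likely, so P = 3 × 70/429 = 70/143.

70/143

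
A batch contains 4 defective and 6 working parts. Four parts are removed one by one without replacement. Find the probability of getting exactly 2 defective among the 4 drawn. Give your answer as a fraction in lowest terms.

3/7

One ordering (defective drawn first) has probability 4/10 × 3/9 × 6/8 × 5/7 = 360/5040 = 1/14.
There are C(4,2) = 6 such orderings, each equally likely, so P = 6 × 1/14 = 3/7.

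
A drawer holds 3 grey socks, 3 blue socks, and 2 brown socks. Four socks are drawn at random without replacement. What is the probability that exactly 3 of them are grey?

1/14

One ordering (grey drawn first) has probability 3/8 × 2/7 × 1/6 × 5/5 = 30/1680 = 1/56.
There are C(4,3) = 4 such orderings, each equally likely, so P = 4 × 1/56 = 1/14.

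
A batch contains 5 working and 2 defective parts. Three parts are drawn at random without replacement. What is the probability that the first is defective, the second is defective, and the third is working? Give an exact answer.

1/21

Chain rule:
P = 2/7 × 1/6 × 5/5 = 10/210 = 1/21.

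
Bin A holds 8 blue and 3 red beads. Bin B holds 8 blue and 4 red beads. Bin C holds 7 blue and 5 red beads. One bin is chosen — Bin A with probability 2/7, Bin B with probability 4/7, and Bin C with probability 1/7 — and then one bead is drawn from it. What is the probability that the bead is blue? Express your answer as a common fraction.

207/308

From Bin A: P(blue) = 8/11.
From Bin B: P(blue) = 8/12.
From Bin C: P(blue) = 7/12.
Total probability = (2/7)(8/11) + (4/7)(8/12) + (1/7)(7/12) = 207/308.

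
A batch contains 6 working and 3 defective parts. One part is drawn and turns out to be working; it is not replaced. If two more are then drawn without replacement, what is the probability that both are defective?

3/28

After the first draw, 3 of the remaining 8 parts are defective.
P = 3/8 × 2/7 = 6/56 = 3/28.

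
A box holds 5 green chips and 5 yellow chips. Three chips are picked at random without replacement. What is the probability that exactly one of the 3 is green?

One ordering (green drawn first) has probability 5/10 × 5/9 × 4/8 = 100/720 = 5/36.
There are C(3,1) = 3 such orderings, each equally likely, so P = 3 × 5/36 = 5/12.

5/12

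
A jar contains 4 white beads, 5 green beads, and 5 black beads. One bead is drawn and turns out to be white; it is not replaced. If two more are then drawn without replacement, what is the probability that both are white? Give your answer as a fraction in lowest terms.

With the first bead removed, 3 white remain out of 13.
P = 3/13 × 2/12 = 6/156 = 1/26.

1/26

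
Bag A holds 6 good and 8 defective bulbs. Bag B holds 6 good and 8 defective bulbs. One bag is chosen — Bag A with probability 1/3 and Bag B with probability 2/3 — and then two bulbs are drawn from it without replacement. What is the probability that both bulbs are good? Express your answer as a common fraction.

15/91

From Bag A: P(both good) = (6/14)(5/13) = 15/91.
From Bag B: P(both good) = (6/14)(5/13) = 15/91.
Total probability = (1/3)(15/91) + (2/3)(15/91) = 15/91.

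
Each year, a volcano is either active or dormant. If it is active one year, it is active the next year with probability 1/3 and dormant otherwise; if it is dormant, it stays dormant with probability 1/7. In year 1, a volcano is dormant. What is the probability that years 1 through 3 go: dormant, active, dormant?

Year 1 is given. For each transition, use the conditional probability from the current state:
P(active | dormant) = 6/7; P(dormant | active) = 2/3.
P = 6/7 × 2/3 = 12/21 = 4/7.

4/7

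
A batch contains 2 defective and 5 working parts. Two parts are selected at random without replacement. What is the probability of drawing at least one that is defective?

11/21

P(no defective) = 5/7 × 4/6 = 20/42 = 10/21.
P(at least one) = 1 − 10/21 = 11/21.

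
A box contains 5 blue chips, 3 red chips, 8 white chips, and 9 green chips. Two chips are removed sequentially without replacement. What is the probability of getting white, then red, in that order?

1/25

Chain rule:
P = 8/25 × 3/24 = 24/600 = 1/25.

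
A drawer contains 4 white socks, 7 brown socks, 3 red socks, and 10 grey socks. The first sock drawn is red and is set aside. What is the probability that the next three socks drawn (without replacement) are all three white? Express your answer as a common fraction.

4/1771

With the first sock removed, 4 white remain out of 23.
P = 4/23 × 3/22 × 2/21 = 24/10626 = 4/1771.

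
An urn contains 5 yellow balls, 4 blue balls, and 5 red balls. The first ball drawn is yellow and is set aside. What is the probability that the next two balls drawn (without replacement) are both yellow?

1/13

After the first draw, 4 of the remaining 13 balls are yellow.
P = 4/13 × 3/12 = 12/156 = 1/13.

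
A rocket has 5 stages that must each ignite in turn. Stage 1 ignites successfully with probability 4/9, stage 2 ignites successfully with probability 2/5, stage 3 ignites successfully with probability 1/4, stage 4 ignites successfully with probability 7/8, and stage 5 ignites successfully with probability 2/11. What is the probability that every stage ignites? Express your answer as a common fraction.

7/990

Multiplying along the chain,
P = 4/9 × 2/5 × 1/4 × 7/8 × 2/11 = 112/15840 = 7/990.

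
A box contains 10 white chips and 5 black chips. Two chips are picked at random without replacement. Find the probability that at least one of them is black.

P(no black) = 10/15 × 9/14 = 90/210 = 3/7.
P(at least one) = 1 − 3/7 = 4/7.

4/7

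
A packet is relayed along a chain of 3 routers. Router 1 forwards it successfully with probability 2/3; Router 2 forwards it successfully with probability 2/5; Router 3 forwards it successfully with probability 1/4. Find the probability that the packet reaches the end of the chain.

Multiplying along the chain,
P = 2/3 × 2/5 × 1/4 = 4/60 = 1/15.

1/15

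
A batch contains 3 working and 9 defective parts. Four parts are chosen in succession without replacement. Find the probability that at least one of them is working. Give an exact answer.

P(no working) = 9/12 × 8/11 × 7/10 × 6/9 = 3024/11880 = 14/55.
P(at least one) = 1 − 14/55 = 41/55.

41/55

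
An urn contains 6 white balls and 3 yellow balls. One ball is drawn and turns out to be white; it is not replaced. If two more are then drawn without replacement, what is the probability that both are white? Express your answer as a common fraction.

After the first draw, 5 of the remaining 8 balls are white.
P = 5/8 × 4/7 = 20/56 = 5/14.

5/14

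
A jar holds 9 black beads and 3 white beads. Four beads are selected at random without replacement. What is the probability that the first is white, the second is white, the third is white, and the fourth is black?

1/220

Multiply the probability of each draw given the previous ones:
P = 3/12 × 2/11 × 1/10 × 9/9 = 54/11880 = 1/220.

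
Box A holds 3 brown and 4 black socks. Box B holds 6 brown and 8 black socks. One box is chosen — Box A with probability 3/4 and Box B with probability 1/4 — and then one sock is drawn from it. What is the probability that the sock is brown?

From Box A: P(brown) = 3/7.
From Box B: P(brown) = 6/14.
Total probability = (3/4)(3/7) + (1/4)(6/14) = 3/7.

3/7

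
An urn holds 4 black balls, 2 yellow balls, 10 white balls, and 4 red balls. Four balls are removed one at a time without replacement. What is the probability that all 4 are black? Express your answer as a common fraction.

P(all black) = 4/20 × 3/19 × 2/18 × 1/17 = 24/116280 = 1/4845.

1/4845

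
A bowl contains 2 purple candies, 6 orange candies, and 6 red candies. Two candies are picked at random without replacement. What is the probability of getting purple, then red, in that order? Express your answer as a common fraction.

6/91

Chain rule:
P = 2/14 × 6/13 = 12/182 = 6/91.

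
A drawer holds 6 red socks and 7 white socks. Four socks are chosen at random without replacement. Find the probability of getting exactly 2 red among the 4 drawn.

One ordering (red drawn first) has probability 6/13 × 5/12 × 7/11 × 6/10 = 1260/17160 = 21/286.
There are C(4,2) = 6 such orderings, each equally likely, so P = 6 × 21/286 = 63/143.

63/143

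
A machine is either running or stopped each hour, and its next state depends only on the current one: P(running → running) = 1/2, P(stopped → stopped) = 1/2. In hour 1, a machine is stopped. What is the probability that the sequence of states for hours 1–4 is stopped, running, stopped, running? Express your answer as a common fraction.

1/8

Hour 1 is given. For each transition, use the conditional probability from the current state:
P(running | stopped) = 1/2; P(stopped | running) = 1/2; P(running | stopped) = 1/2.
P = 1/2 × 1/2 × 1/2 = 1/8.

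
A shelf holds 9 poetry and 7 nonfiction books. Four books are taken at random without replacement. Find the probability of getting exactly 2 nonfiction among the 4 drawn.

One ordering (nonfiction drawn first) has probability 7/16 × 6/15 × 9/14 × 8/13 = 3024/43680 = 9/130.
There are C(4,2) = 6 such orderings, each equally likely, so P = 6 × 9/130 = 27/65.

27/65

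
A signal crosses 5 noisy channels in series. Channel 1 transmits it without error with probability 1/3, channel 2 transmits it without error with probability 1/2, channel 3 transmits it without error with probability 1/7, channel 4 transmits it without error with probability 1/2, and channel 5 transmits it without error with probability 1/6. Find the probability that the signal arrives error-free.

1/504

The events are sequential, so multiply the conditional probabilities:
P = 1/3 × 1/2 × 1/7 × 1/2 × 1/6 = 1/504.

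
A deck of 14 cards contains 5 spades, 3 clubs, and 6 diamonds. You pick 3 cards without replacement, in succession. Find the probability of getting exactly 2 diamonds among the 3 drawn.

30/91

One ordering (diamonds drawn first) has probability 6/14 × 5/13 × 8/12 = 240/2184 = 10/91.
There are C(3,2) = 3 such orderings, each equally likely, so P = 3 × 10/91 = 30/91.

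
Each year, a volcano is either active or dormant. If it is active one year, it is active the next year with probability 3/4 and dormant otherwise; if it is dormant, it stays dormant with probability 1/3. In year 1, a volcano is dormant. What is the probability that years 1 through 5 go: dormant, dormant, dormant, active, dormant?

Year 1 is given. For each transition, use the conditional probability from the current state:
P(dormant | dormant) = 1/3; P(dormant | dormant) = 1/3; P(active | dormant) = 2/3; P(dormant | active) = 1/4.
P = 1/3 × 1/3 × 2/3 × 1/4 = 2/108 = 1/54.

1/54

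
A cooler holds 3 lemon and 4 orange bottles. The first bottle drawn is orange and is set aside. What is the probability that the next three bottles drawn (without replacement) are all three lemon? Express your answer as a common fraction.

After the first draw, 3 of the remaining 6 bottles are lemon.
P = 3/6 × 2/5 × 1/4 = 6/120 = 1/20.

1/20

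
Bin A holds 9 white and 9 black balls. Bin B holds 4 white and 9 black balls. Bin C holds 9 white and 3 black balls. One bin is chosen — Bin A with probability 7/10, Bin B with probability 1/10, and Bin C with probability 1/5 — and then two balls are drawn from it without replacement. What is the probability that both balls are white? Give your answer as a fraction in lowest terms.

From Bin A: P(both white) = (9/18)(8/17) = 4/17.
From Bin B: P(both white) = (4/13)(3/12) = 1/13.
From Bin C: P(both white) = (9/12)(8/11) = 6/11.
Total probability = (7/10)(4/17) + (1/10)(1/13) + (1/5)(6/11) = 6843/24310.

6843/24310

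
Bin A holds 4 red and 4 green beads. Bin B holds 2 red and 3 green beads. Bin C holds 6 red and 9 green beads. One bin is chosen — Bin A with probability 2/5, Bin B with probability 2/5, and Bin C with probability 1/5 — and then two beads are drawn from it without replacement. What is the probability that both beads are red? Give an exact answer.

From Bin A: P(both red) = (4/8)(3/7) = 3/14.
From Bin B: P(both red) = (2/5)(1/4) = 1/10.
From Bin C: P(both red) = (6/15)(5/14) = 1/7.
Total probability = (2/5)(3/14) + (2/5)(1/10) + (1/5)(1/7) = 27/175.

27/175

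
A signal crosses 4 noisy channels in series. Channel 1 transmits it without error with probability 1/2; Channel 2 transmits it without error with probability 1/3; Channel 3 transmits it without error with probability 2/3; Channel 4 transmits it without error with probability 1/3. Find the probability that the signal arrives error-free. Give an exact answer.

1/27

Multiplying along the chain,
P = 1/2 × 1/3 × 2/3 × 1/3 = 2/54 = 1/27.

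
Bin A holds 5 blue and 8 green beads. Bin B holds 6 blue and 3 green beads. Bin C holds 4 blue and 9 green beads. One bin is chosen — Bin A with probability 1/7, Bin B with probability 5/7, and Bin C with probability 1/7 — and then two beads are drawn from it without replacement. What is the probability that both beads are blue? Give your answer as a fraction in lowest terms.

From Bin A: P(both blue) = (5/13)(4/12) = 5/39.
From Bin B: P(both blue) = (6/9)(5/8) = 5/12.
From Bin C: P(both blue) = (4/13)(3/12) = 1/13.
Total probability = (1/7)(5/39) + (5/7)(5/12) + (1/7)(1/13) = 17/52.

17/52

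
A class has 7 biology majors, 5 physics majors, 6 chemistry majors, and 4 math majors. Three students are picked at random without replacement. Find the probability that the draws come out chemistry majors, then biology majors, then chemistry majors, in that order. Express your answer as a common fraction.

Each draw changes the counts, so multiply the conditional probabilities along the sequence:
P = 6/22 × 7/21 × 5/20 = 210/9240 = 1/44.

1/44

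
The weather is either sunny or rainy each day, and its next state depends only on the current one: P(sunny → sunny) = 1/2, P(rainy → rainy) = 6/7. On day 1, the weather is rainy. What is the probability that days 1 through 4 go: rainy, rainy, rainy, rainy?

216/343

Day 1 is given. For each transition, use the conditional probability from the current state:
P(rainy | rainy) = 6/7; P(rainy | rainy) = 6/7; P(rainy | rainy) = 6/7.
P = 6/7 × 6/7 × 6/7 = 216/343.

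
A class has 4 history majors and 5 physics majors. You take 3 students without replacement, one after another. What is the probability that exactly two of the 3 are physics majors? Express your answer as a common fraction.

One ordering (physics majors drawn first) has probability 5/9 × 4/8 × 4/7 = 80/504 = 10/63.
There are C(3,2) = 3 such orderings, each equally likely, so P = 3 × 10/63 = 10/21.

10/21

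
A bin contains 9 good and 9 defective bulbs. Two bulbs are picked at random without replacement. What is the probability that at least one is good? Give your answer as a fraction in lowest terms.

P(no good) = 9/18 × 8/17 = 72/306 = 4/17.
P(at least one) = 1 − 4/17 = 13/17.

13/17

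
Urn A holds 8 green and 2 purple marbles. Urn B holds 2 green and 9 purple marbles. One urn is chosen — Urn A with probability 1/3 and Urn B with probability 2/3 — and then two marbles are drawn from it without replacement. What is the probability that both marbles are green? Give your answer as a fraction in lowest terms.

From Urn A: P(both green) = (8/10)(7/9) = 28/45.
From Urn B: P(both green) = (2/11)(1/10) = 1/55.
Total probability = (1/3)(28/45) + (2/3)(1/55) = 326/1485.

326/1485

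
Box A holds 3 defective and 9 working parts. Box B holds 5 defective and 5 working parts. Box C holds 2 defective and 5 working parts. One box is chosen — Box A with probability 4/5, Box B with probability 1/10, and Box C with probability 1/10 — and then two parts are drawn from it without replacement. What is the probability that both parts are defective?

From Box A: P(both defective) = (3/12)(2/11) = 1/22.
From Box B: P(both defective) = (5/10)(4/9) = 2/9.
From Box C: P(both defective) = (2/7)(1/6) = 1/21.
Total probability = (4/5)(1/22) + (1/10)(2/9) + (1/10)(1/21) = 439/6930.

439/6930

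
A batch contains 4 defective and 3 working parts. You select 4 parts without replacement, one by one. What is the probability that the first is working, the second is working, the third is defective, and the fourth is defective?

3/35

Multiply the probability of each draw given the previous ones:
P = 3/7 × 2/6 × 4/5 × 3/4 = 72/840 = 3/35.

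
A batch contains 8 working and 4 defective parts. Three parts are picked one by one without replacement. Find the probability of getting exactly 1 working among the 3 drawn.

12/55

One ordering (working drawn first) has probability 8/12 × 4/11 × 3/10 = 96/1320 = 4/55.
There are C(3,1) = 3 such orderings, each equally likely, so P = 3 × 4/55 = 12/55.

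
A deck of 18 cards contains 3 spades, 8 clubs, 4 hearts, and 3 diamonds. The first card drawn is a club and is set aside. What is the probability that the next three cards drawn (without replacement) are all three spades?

1/680

After the first draw, 3 of the remaining 17 cards are spades.
P = 3/17 × 2/16 × 1/15 = 6/4080 = 1/680.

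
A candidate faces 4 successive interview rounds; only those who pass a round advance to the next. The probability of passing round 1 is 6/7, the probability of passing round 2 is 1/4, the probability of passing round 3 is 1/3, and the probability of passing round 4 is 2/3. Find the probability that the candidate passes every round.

1/21

Each stage is reached only if all earlier stages succeed, so
P = 6/7 × 1/4 × 1/3 × 2/3 = 12/252 = 1/21.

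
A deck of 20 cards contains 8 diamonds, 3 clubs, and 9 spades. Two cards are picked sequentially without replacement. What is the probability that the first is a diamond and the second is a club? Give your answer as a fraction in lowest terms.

Multiply the probability of each draw given the previous ones:
P = 8/20 × 3/19 = 24/380 = 6/95.

6/95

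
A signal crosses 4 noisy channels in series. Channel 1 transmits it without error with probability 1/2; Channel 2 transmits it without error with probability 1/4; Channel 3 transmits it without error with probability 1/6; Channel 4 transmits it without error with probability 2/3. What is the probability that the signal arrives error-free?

Each stage is reached only if all earlier stages succeed, so
P = 1/2 × 1/4 × 1/6 × 2/3 = 2/144 = 1/72.

1/72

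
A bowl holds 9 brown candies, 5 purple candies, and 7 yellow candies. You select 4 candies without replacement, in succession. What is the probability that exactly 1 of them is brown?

One ordering (brown drawn first) has probability 9/21 × 12/20 × 11/19 × 10/18 = 11880/143640 = 11/133.
There are C(4,1) = 4 such orderings, each equally likely, so P = 4 × 11/133 = 44/133.

44/133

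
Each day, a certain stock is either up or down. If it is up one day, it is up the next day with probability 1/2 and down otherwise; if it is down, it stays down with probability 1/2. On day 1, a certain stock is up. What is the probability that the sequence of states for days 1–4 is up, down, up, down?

1/8

Day 1 is given. For each transition, use the conditional probability from the current state:
P(down | up) = 1/2; P(up | down) = 1/2; P(down | up) = 1/2.
P = 1/2 × 1/2 × 1/2 = 1/8.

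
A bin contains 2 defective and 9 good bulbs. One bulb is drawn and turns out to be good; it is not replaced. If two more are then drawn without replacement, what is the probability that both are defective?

1/45

After the first draw, 2 of the remaining 10 bulbs are defective.
P = 2/10 × 1/9 = 2/90 = 1/45.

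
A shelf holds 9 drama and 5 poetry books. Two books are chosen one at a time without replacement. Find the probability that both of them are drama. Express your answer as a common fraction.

36/91

P(every draw is drama) = 9/14 × 8/13 = 72/182 = 36/91.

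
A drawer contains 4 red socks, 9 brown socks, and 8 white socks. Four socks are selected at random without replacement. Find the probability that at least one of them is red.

P(no red) = 17/21 × 16/20 × 15/19 × 14/18 = 57120/143640 = 68/171.
P(at least one) = 1 − 68/171 = 103/171.

103/171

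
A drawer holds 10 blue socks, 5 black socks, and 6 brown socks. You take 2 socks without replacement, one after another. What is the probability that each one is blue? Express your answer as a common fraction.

3/14

P(every draw is blue) = 10/21 × 9/20 = 90/420 = 3/14.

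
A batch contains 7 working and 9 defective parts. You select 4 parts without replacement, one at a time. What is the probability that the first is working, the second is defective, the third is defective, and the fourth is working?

Chain rule:
P = 7/16 × 9/15 × 8/14 × 6/13 = 3024/43680 = 9/130.

9/130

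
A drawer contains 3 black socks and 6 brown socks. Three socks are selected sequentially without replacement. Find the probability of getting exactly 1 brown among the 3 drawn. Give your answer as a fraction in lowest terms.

One ordering (brown drawn first) has probability 6/9 × 3/8 × 2/7 = 36/504 = 1/14.
There are C(3,1) = 3 such orderings, each equally likely, so P = 3 × 1/14 = 3/14.

3/14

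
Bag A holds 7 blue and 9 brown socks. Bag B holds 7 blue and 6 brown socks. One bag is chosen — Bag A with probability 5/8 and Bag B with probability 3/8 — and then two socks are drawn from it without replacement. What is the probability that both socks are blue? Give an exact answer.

From Bag A: P(both blue) = (7/16)(6/15) = 7/40.
From Bag B: P(both blue) = (7/13)(6/12) = 7/26.
Total probability = (5/8)(7/40) + (3/8)(7/26) = 175/832.

175/832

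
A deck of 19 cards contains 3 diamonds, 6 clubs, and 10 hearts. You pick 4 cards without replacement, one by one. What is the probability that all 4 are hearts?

P(every draw is a heart) = 10/19 × 9/18 × 8/17 × 7/16 = 5040/93024 = 35/646.

35/646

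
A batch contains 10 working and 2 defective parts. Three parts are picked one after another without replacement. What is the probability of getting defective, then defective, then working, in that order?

Multiply the probability of each draw given the previous ones:
P = 2/12 × 1/11 × 10/10 = 20/1320 = 1/66.

1/66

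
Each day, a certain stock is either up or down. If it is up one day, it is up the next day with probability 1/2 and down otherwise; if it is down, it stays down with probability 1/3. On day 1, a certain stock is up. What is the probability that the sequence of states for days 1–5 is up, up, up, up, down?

1/16

Day 1 is given. For each transition, use the conditional probability from the current state:
P(up | up) = 1/2; P(up | up) = 1/2; P(up | up) = 1/2; P(down | up) = 1/2.
P = 1/2 × 1/2 × 1/2 × 1/2 = 1/16.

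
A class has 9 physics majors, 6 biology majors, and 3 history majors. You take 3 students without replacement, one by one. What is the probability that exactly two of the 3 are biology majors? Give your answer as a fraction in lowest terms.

One ordering (biology majors drawn first) has probability 6/18 × 5/17 × 12/16 = 360/4896 = 5/68.
There are C(3,2) = 3 such orderings, each equally likely, so P = 3 × 5/68 = 15/68.

15/68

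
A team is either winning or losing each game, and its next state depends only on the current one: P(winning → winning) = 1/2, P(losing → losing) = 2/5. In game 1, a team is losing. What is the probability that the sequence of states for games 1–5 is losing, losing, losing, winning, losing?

Game 1 is given. For each transition, use the conditional probability from the current state:
P(losing | losing) = 2/5; P(losing | losing) = 2/5; P(winning | losing) = 3/5; P(losing | winning) = 1/2.
P = 2/5 × 2/5 × 3/5 × 1/2 = 12/250 = 6/125.

6/125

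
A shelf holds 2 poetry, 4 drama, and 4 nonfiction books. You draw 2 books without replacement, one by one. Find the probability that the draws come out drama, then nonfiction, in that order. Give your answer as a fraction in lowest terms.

Multiply the probability of each draw given the previous ones:
P = 4/10 × 4/9 = 16/90 = 8/45.

8/45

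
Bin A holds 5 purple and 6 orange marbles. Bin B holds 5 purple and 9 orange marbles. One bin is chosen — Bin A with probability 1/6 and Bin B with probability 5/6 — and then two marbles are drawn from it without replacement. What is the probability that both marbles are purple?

122/1001

From Bin A: P(both purple) = (5/11)(4/10) = 2/11.
From Bin B: P(both purple) = (5/14)(4/13) = 10/91.
Total probability = (1/6)(2/11) + (5/6)(10/91) = 122/1001.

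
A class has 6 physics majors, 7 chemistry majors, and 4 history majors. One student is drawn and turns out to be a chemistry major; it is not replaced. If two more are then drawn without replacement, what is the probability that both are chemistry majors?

After the first draw, 6 of the remaining 16 students are chemistry majors.
P = 6/16 × 5/15 = 30/240 = 1/8.

1/8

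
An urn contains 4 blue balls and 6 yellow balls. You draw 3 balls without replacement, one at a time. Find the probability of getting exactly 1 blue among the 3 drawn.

1/2

One ordering (blue drawn first) has probability 4/10 × 6/9 × 5/8 = 120/720 = 1/6.
There are C(3,1) = 3 such orderings, each equally likely, so P = 3 × 1/6 = 1/2.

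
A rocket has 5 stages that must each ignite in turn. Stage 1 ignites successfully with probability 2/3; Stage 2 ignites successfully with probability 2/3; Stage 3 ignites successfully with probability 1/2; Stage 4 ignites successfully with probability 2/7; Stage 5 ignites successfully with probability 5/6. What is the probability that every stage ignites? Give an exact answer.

10/189

Each stage is reached only if all earlier stages succeed, so
P = 2/3 × 2/3 × 1/2 × 2/7 × 5/6 = 40/756 = 10/189.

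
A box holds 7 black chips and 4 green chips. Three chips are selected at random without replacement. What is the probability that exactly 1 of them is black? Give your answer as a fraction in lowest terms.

14/55

One ordering (black drawn first) has probability 7/11 × 4/10 × 3/9 = 84/990 = 14/165.
There are C(3,1) = 3 such orderings, each equally likely, so P = 3 × 14/165 = 14/55.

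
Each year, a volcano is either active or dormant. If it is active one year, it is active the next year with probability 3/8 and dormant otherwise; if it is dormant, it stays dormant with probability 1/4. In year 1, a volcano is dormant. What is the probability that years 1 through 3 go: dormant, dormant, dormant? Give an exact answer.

1/16

Year 1 is given. For each transition, use the conditional probability from the current state:
P(dormant | dormant) = 1/4; P(dormant | dormant) = 1/4.
P = 1/4 × 1/4 = 1/16.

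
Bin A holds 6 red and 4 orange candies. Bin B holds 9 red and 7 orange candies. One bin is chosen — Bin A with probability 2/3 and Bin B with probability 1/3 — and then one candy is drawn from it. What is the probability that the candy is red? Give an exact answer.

47/80

From Bin A: P(red) = 6/10.
From Bin B: P(red) = 9/16.
Total probability = (2/3)(6/10) + (1/3)(9/16) = 47/80.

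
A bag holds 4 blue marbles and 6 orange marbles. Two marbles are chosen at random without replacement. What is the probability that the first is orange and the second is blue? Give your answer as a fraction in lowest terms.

4/15

Chain rule:
P = 6/10 × 4/9 = 24/90 = 4/15.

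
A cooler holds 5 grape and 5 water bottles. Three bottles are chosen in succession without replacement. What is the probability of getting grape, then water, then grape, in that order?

Chain rule:
P = 5/10 × 5/9 × 4/8 = 100/720 = 5/36.

5/36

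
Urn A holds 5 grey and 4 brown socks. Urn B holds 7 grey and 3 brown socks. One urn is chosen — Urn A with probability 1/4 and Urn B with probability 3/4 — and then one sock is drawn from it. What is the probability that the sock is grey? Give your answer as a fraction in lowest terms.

239/360

From Urn A: P(grey) = 5/9.
From Urn B: P(grey) = 7/10.
Total probability = (1/4)(5/9) + (3/4)(7/10) = 239/360.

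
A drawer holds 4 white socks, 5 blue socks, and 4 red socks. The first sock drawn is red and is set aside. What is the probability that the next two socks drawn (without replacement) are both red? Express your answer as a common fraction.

1/22

After the first draw, 3 of the remaining 12 socks are red.
P = 3/12 × 2/11 = 6/132 = 1/22.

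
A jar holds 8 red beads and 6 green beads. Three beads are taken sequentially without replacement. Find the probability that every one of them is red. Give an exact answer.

P(all red) = 8/14 × 7/13 × 6/12 = 336/2184 = 2/13.

2/13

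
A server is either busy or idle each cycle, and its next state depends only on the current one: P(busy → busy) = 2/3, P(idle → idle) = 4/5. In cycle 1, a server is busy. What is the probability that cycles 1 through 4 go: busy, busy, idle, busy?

2/45

Cycle 1 is given. For each transition, use the conditional probability from the current state:
P(busy | busy) = 2/3; P(idle | busy) = 1/3; P(busy | idle) = 1/5.
P = 2/3 × 1/3 × 1/5 = 2/45.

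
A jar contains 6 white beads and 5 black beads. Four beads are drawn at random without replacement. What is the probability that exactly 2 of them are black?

One ordering (black drawn first) has probability 5/11 × 4/10 × 6/9 × 5/8 = 600/7920 = 5/66.
There are C(4,2) = 6 such orderings, each equally likely, so P = 6 × 5/66 = 5/11.

5/11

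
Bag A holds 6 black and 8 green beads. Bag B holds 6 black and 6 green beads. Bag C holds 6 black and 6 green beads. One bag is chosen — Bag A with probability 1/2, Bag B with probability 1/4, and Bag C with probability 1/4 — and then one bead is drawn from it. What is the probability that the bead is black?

From Bag A: P(black) = 6/14.
From Bag B: P(black) = 6/12.
From Bag C: P(black) = 6/12.
Total probability = (1/2)(6/14) + (1/4)(6/12) + (1/4)(6/12) = 13/28.

13/28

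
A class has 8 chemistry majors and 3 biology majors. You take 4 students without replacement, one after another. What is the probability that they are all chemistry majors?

7/33

P(every draw is a chemistry major) = 8/11 × 7/10 × 6/9 × 5/8 = 1680/7920 = 7/33.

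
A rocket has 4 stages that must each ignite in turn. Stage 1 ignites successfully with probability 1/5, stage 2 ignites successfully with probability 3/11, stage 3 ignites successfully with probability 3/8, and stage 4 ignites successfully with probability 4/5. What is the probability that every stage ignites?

The events are sequential, so multiply the conditional probabilities:
P = 1/5 × 3/11 × 3/8 × 4/5 = 36/2200 = 9/550.

9/550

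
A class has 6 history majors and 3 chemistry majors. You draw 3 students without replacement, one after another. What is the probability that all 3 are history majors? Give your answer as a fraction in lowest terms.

P = 6/9 × 5/8 × 4/7 = 120/504 = 5/21.

5/21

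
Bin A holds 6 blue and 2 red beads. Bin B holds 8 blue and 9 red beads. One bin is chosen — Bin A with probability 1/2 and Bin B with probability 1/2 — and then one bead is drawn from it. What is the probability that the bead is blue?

From Bin A: P(blue) = 6/8.
From Bin B: P(blue) = 8/17.
Total probability = (1/2)(6/8) + (1/2)(8/17) = 83/136.

83/136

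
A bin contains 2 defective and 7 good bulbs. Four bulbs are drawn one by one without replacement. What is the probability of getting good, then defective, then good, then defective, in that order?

Each draw changes the counts, so multiply the conditional probabilities along the sequence:
P = 7/9 × 2/8 × 6/7 × 1/6 = 84/3024 = 1/36.

1/36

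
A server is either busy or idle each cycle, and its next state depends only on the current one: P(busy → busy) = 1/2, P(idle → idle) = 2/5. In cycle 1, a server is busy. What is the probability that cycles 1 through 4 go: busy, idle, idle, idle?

Cycle 1 is given. For each transition, use the conditional probability from the current state:
P(idle | busy) = 1/2; P(idle | idle) = 2/5; P(idle | idle) = 2/5.
P = 1/2 × 2/5 × 2/5 = 4/50 = 2/25.

2/25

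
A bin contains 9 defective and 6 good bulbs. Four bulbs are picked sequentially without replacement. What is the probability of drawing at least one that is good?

59/65

P(no good) = 9/15 × 8/14 × 7/13 × 6/12 = 3024/32760 = 6/65.
P(at least one) = 1 − 6/65 = 59/65.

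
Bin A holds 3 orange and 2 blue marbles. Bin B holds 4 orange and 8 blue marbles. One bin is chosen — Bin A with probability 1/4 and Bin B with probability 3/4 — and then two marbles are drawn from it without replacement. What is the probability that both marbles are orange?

63/440

From Bin A: P(both orange) = (3/5)(2/4) = 3/10.
From Bin B: P(both orange) = (4/12)(3/11) = 1/11.
Total probability = (1/4)(3/10) + (3/4)(1/11) = 63/440.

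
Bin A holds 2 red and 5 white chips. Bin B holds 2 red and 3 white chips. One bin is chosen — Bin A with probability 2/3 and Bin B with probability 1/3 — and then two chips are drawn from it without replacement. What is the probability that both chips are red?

41/630

From Bin A: P(both red) = (2/7)(1/6) = 1/21.
From Bin B: P(both red) = (2/5)(1/4) = 1/10.
Total probability = (2/3)(1/21) + (1/3)(1/10) = 41/630.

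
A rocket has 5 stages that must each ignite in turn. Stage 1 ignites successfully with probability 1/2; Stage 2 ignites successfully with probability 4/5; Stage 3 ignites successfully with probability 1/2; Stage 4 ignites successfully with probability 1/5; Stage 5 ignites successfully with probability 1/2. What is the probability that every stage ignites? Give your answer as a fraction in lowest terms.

1/50

Each stage is reached only if all earlier stages succeed, so
P = 1/2 × 4/5 × 1/2 × 1/5 × 1/2 = 4/200 = 1/50.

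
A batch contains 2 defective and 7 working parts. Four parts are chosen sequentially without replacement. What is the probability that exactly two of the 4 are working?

One ordering (working drawn first) has probability 7/9 × 6/8 × 2/7 × 1/6 = 84/3024 = 1/36.
There are C(4,2) = 6 such orderings, each equally likely, so P = 6 × 1/36 = 1/6.

1/6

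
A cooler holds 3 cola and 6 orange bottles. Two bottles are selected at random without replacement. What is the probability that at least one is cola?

P(no cola) = 6/9 × 5/8 = 30/72 = 5/12.
P(at least one) = 1 − 5/12 = 7/12.

7/12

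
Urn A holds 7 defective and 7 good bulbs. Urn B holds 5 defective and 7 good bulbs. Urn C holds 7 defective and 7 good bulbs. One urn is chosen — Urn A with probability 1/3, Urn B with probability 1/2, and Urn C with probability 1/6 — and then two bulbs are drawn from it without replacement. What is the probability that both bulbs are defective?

82/429

From Urn A: P(both defective) = (7/14)(6/13) = 3/13.
From Urn B: P(both defective) = (5/12)(4/11) = 5/33.
From Urn C: P(both defective) = (7/14)(6/13) = 3/13.
Total probability = (1/3)(3/13) + (1/2)(5/33) + (1/6)(3/13) = 82/429.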